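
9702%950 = 202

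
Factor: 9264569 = 1549^1*5981^1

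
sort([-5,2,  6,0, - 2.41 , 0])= [ - 5, -2.41, 0,  0, 2 , 6] 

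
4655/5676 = 4655/5676=   0.82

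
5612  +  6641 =12253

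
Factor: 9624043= 11^1*13^2*31^1 * 167^1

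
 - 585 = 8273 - 8858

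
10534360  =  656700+9877660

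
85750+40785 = 126535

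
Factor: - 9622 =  - 2^1 *17^1*283^1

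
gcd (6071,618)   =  1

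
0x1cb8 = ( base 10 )7352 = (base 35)602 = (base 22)F44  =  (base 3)101002022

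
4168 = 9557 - 5389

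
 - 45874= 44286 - 90160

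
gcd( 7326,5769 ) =9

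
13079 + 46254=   59333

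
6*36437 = 218622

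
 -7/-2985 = 7/2985 = 0.00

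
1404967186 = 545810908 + 859156278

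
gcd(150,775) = 25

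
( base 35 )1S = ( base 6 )143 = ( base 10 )63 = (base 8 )77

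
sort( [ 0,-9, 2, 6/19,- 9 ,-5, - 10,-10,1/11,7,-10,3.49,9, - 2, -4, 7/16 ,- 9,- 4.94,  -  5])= [ - 10, - 10, - 10, - 9 ,  -  9,-9,  -  5, - 5,  -  4.94, -4,-2  ,  0,1/11,6/19,7/16,  2,3.49,7,  9 ]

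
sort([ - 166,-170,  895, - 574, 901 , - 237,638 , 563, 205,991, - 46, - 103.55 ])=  [-574, - 237, - 170, - 166 , -103.55,-46, 205, 563, 638,895,  901,991 ] 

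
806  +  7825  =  8631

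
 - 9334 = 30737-40071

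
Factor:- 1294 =  -  2^1*647^1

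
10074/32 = 314 + 13/16 = 314.81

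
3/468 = 1/156 = 0.01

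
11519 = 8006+3513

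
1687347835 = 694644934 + 992702901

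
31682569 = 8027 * 3947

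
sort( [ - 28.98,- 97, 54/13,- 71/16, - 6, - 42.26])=[ - 97, - 42.26, - 28.98 , - 6, - 71/16, 54/13] 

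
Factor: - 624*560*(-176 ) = 2^12*3^1*5^1*7^1*11^1 *13^1 = 61501440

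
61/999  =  61/999 = 0.06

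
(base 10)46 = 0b101110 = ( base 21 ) 24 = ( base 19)28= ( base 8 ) 56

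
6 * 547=3282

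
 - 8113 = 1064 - 9177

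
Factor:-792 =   -  2^3 * 3^2*11^1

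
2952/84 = 246/7 = 35.14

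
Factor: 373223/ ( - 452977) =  - 7^(-1) *41^1*163^(-1 ) * 397^(-1)*9103^1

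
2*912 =1824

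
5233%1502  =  727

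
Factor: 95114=2^1*19^1 * 2503^1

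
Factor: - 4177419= - 3^1* 1392473^1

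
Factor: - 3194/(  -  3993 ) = 2^1*3^(-1 )*11^( - 3)*1597^1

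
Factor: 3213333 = 3^2*557^1 *641^1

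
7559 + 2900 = 10459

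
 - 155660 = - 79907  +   - 75753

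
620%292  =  36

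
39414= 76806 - 37392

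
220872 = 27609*8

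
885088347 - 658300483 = 226787864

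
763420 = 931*820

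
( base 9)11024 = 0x1C90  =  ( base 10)7312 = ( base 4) 1302100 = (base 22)f28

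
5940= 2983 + 2957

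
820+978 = 1798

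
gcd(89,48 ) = 1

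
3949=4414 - 465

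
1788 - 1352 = 436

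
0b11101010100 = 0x754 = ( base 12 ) 1104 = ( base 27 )2fd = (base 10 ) 1876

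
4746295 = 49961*95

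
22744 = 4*5686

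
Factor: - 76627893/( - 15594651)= 3^( - 1 ) *19^1 * 41^1*491^( - 1)*3529^(  -  1 )*32789^1=25542631/5198217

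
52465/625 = 83 + 118/125 = 83.94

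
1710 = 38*45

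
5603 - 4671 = 932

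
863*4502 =3885226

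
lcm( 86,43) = 86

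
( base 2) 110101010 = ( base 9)523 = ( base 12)2b6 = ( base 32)da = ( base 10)426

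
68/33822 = 34/16911 = 0.00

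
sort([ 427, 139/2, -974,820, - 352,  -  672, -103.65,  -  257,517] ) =[ - 974, - 672, - 352,  -  257,-103.65, 139/2, 427, 517,820]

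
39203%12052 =3047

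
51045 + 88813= 139858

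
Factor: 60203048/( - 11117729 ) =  - 2^3*7^( - 1) * 877^( - 1) * 1811^( - 1)*7525381^1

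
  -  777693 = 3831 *( - 203)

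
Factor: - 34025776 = - 2^4*2126611^1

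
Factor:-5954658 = - 2^1*3^1*17^1 * 58379^1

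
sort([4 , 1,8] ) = [ 1 , 4, 8 ] 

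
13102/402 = 32+119/201 = 32.59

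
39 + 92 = 131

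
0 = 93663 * 0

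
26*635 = 16510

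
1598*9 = 14382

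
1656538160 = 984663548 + 671874612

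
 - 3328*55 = -183040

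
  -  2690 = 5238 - 7928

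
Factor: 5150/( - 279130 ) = -5/271 = - 5^1*271^(- 1) 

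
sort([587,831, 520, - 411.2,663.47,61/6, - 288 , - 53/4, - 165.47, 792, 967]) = [ - 411.2, - 288,-165.47, -53/4,61/6,520,587,663.47, 792, 831 , 967] 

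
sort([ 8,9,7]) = [7,8,9]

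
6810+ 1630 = 8440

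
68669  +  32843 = 101512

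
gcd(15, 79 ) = 1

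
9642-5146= 4496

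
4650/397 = 11  +  283/397=11.71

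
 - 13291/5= - 2659 + 4/5 = - 2658.20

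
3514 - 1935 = 1579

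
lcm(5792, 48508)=388064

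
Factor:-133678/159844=-2^( - 1 )*449^( - 1 )*751^1 = - 751/898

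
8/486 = 4/243 =0.02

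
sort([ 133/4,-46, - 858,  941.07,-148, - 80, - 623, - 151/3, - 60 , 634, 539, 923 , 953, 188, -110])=[  -  858, - 623,  -  148, - 110, - 80, - 60,  -  151/3,-46,133/4,188, 539, 634,923, 941.07 , 953]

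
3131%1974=1157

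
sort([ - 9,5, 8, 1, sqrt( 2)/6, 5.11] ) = [ - 9, sqrt( 2 ) /6,  1, 5, 5.11, 8]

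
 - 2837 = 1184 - 4021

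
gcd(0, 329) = 329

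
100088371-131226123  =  -31137752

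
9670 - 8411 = 1259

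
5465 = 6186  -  721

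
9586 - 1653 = 7933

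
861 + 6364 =7225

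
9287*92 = 854404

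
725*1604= 1162900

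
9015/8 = 1126+7/8 =1126.88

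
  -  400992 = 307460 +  - 708452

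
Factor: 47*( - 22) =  - 1034 =-2^1 * 11^1*  47^1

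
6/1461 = 2/487 = 0.00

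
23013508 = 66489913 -43476405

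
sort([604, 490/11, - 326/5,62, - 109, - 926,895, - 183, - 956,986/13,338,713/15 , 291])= [ - 956, - 926 , - 183, - 109, - 326/5,490/11,713/15, 62,986/13,291, 338,604,895 ] 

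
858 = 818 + 40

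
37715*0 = 0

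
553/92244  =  553/92244 = 0.01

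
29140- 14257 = 14883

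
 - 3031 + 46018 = 42987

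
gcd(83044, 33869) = 1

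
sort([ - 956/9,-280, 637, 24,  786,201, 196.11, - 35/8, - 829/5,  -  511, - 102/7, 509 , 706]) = [ - 511, - 280, - 829/5, - 956/9, - 102/7, - 35/8 , 24, 196.11, 201,509, 637,706,786 ]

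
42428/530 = 80 + 14/265=80.05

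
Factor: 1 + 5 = 2^1*3^1 = 6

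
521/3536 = 521/3536 = 0.15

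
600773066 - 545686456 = 55086610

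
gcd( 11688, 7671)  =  3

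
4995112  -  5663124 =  - 668012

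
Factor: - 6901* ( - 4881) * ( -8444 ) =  - 284425846764=-2^2*3^1*67^1*103^1*1627^1*2111^1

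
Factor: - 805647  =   -3^1*17^1 * 15797^1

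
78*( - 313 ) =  - 24414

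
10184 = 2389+7795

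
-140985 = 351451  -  492436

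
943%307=22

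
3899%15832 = 3899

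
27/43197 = 9/14399 = 0.00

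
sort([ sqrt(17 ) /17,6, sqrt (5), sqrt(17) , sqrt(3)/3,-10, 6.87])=[ - 10,  sqrt (17)/17,sqrt(3)/3, sqrt(5), sqrt(17), 6, 6.87]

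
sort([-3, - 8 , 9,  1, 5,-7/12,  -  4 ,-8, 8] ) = [ - 8, - 8 , - 4,  -  3, - 7/12, 1, 5,8, 9 ] 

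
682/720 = 341/360 = 0.95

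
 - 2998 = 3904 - 6902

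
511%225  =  61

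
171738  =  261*658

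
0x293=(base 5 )10114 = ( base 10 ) 659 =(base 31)l8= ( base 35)IT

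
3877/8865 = 3877/8865 =0.44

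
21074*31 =653294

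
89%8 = 1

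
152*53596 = 8146592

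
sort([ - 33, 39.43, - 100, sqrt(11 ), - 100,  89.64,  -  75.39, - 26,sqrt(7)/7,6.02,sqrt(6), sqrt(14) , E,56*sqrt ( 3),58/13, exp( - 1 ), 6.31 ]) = [ - 100, -100, - 75.39,-33, - 26,exp(-1 ), sqrt( 7)/7,sqrt( 6),E,sqrt (11 ), sqrt (14 ), 58/13,6.02,6.31,  39.43, 89.64,56*sqrt (3) ] 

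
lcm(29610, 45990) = 2161530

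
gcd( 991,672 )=1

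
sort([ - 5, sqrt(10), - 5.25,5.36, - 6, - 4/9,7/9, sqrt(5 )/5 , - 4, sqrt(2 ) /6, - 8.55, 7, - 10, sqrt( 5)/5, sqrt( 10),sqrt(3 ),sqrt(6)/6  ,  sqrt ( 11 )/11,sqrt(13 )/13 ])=[-10, - 8.55, - 6,  -  5.25, - 5,  -  4 ,  -  4/9, sqrt(2 )/6, sqrt(13)/13, sqrt(11) /11,  sqrt(6) /6, sqrt( 5)/5,sqrt(5 )/5, 7/9, sqrt( 3), sqrt(10), sqrt(10),  5.36, 7] 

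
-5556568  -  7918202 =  - 13474770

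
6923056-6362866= 560190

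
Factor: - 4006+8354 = 2^2*1087^1 = 4348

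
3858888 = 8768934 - 4910046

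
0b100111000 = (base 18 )H6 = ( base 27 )bf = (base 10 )312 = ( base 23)dd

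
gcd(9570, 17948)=2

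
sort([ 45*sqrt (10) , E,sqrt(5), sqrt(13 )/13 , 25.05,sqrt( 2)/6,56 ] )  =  [sqrt( 2 )/6, sqrt(13 ) /13,sqrt( 5 ),E , 25.05,56,45*sqrt( 10)] 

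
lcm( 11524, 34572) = 34572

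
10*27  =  270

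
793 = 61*13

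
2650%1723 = 927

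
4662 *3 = 13986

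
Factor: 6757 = 29^1* 233^1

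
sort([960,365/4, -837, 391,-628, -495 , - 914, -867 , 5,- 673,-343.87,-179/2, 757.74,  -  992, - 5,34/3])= [ - 992 ,-914,-867, - 837  , - 673, - 628,  -  495,-343.87,-179/2, - 5,5 , 34/3 , 365/4, 391,757.74,960]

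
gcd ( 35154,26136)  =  54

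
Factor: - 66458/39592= - 47/28 = - 2^ ( - 2)*7^( - 1)*47^1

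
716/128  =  5 + 19/32=5.59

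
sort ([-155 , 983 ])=[-155,983 ] 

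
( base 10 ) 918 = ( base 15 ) 413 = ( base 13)558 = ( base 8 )1626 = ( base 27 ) 170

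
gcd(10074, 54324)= 6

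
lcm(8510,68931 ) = 689310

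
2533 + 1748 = 4281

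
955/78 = 955/78 = 12.24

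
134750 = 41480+93270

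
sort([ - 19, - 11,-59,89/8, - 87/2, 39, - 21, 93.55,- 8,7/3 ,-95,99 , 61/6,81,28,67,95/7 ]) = [-95, - 59 ,-87/2,-21,-19, - 11,- 8,7/3,61/6, 89/8,95/7, 28 , 39, 67, 81 , 93.55,99] 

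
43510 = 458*95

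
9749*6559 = 63943691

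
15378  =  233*66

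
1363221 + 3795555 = 5158776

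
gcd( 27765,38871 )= 5553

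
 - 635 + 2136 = 1501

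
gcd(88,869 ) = 11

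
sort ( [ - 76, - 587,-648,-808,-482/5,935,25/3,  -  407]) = [-808, - 648, - 587, - 407, - 482/5, -76,25/3 , 935 ]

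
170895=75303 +95592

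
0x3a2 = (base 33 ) S6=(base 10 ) 930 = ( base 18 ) 2fc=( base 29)132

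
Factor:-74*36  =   - 2664 = - 2^3*3^2*37^1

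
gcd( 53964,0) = 53964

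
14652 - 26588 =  - 11936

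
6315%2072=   99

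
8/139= 8/139  =  0.06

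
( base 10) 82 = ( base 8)122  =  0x52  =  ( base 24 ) 3A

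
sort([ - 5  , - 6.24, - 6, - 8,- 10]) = [ - 10, - 8,-6.24, - 6, - 5] 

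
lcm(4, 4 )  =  4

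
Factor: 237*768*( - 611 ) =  - 2^8*3^2* 13^1*47^1*79^1= - 111211776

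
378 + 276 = 654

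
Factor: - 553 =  - 7^1*79^1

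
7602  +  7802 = 15404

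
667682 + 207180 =874862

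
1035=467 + 568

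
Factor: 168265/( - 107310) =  - 461/294 = - 2^ ( - 1)*3^( -1 ) * 7^( - 2)*461^1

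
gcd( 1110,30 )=30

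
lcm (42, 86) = 1806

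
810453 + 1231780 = 2042233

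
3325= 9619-6294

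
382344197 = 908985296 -526641099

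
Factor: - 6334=- 2^1 *3167^1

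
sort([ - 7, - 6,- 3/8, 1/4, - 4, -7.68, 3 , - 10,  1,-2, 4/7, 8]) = [ - 10, - 7.68,  -  7,-6,  -  4, - 2, - 3/8, 1/4,4/7, 1, 3,8 ] 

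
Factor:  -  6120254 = -2^1*7^1*23^1*83^1*229^1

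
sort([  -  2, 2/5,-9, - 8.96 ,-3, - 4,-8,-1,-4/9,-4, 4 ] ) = [  -  9,-8.96, - 8,-4, - 4,  -  3, - 2,-1, - 4/9,2/5, 4] 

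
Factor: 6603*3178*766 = 16073999844= 2^2*3^1*7^1*31^1*71^1 * 227^1 * 383^1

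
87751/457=87751/457 = 192.02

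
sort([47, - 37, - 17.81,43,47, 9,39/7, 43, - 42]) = [ - 42, - 37, - 17.81, 39/7, 9, 43,43, 47, 47]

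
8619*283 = 2439177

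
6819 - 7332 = - 513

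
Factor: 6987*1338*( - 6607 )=-2^1*3^2* 17^1*137^1 * 223^1  *6607^1  =  - 61766239842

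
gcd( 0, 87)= 87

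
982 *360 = 353520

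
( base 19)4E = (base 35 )2k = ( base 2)1011010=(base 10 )90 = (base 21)46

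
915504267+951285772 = 1866790039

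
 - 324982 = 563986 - 888968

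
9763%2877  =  1132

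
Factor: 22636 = 2^2*5659^1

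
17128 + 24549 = 41677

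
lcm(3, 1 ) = 3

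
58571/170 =58571/170 = 344.54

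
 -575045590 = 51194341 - 626239931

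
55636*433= 24090388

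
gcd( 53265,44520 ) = 795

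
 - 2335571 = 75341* ( - 31)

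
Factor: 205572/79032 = 2^( - 1) * 89^( - 1)*463^1 = 463/178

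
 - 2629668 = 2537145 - 5166813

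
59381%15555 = 12716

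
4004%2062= 1942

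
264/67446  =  44/11241 = 0.00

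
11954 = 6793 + 5161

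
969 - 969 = 0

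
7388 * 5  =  36940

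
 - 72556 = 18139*(-4 ) 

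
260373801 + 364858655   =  625232456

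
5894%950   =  194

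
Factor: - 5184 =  - 2^6*3^4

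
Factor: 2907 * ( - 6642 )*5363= - 2^1 * 3^6*17^1*19^1*31^1*41^1*173^1= -103550380722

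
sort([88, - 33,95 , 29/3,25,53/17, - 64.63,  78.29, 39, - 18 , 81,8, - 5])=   [- 64.63,  -  33, - 18, - 5, 53/17, 8 , 29/3, 25, 39, 78.29, 81,88, 95] 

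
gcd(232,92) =4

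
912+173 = 1085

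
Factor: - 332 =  - 2^2*83^1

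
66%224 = 66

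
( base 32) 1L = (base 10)53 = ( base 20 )2D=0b110101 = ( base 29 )1o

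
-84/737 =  - 1 + 653/737 = - 0.11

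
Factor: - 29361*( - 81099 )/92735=2381147739/92735  =  3^3 * 5^(-1)*17^( - 1)*1091^( - 1 )*9011^1*9787^1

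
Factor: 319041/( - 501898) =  - 2^( - 1)*3^2*35449^1*250949^(  -  1)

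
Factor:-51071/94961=  -  51071^1*94961^(-1) 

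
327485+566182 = 893667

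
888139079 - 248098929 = 640040150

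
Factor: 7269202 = 2^1 * 3634601^1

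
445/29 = 445/29 = 15.34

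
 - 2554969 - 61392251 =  - 63947220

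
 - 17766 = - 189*94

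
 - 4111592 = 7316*(-562)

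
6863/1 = 6863 = 6863.00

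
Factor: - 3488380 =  - 2^2*5^1*7^1*24917^1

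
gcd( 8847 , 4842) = 9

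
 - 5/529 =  - 1+524/529 = - 0.01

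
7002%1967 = 1101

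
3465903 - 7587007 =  - 4121104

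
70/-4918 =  - 35/2459 =- 0.01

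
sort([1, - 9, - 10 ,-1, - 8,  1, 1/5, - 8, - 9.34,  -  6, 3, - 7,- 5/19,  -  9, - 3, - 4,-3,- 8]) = [ - 10,  -  9.34, - 9, - 9,- 8,  -  8,- 8,  -  7,  -  6, - 4,  -  3, - 3,  -  1,  -  5/19 , 1/5,1,1,3 ]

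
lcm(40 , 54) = 1080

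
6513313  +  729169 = 7242482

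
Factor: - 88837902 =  - 2^1*3^2 * 241^1 * 20479^1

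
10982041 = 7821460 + 3160581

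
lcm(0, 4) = 0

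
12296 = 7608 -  - 4688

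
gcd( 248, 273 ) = 1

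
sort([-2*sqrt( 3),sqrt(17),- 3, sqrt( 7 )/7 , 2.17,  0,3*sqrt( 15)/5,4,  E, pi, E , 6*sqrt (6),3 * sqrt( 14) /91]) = [  -  2*sqrt( 3) , - 3,  0, 3 * sqrt(14) /91, sqrt(7) /7,2.17, 3 * sqrt(15 )/5,E, E, pi, 4, sqrt(17 ),6 * sqrt(6) ] 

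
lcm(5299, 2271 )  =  15897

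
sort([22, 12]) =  [ 12, 22] 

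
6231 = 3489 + 2742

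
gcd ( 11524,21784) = 4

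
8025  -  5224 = 2801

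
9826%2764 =1534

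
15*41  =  615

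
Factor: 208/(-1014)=  -  2^3* 3^( - 1)*13^(  -  1) = -  8/39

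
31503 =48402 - 16899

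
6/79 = 6/79 = 0.08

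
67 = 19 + 48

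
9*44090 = 396810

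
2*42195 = 84390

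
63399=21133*3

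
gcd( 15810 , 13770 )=510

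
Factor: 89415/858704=2^ ( - 4 )*3^2*5^1 *7^(-1 ) * 11^(-1 )*17^(-1)* 41^( - 1)*1987^1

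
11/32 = 11/32 = 0.34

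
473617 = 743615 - 269998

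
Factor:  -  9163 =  - 7^2 * 11^1*17^1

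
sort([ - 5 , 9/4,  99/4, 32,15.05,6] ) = [ - 5,  9/4,6, 15.05 , 99/4 , 32 ] 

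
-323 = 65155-65478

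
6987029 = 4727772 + 2259257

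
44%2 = 0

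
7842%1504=322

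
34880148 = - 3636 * ( - 9593 )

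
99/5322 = 33/1774 = 0.02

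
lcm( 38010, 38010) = 38010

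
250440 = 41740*6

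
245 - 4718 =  -4473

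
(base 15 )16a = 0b101000101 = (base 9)401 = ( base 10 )325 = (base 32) a5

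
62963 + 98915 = 161878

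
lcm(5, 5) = 5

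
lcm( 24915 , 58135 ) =174405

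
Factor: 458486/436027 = 2^1*7^1 * 32749^1*436027^( - 1)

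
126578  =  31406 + 95172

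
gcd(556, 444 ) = 4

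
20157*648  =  13061736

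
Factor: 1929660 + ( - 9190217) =- 1847^1*3931^1 = -7260557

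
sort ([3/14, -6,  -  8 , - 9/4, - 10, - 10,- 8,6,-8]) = [-10, - 10, - 8, - 8, - 8, - 6, - 9/4,3/14,6] 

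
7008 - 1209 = 5799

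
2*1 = 2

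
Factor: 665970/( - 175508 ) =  - 332985/87754 = - 2^( - 1)*3^1*5^1*17^( - 1)*29^( - 1)*79^1*89^(-1)*281^1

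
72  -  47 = 25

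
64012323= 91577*699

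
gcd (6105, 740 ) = 185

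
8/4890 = 4/2445 = 0.00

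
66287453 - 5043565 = 61243888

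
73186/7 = 73186/7=   10455.14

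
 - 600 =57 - 657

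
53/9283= 53/9283= 0.01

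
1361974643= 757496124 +604478519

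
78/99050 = 39/49525=0.00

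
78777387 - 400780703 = -322003316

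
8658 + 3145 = 11803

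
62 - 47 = 15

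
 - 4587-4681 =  - 9268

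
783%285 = 213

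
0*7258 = 0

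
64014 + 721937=785951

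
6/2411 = 6/2411= 0.00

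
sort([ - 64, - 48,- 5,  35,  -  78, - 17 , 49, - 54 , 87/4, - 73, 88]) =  [ - 78, - 73, - 64, - 54,- 48, - 17, -5, 87/4,  35,  49,  88 ]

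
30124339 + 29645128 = 59769467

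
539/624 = 539/624  =  0.86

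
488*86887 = 42400856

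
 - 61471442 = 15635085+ - 77106527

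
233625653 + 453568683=687194336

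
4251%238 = 205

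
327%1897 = 327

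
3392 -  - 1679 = 5071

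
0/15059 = 0 = 0.00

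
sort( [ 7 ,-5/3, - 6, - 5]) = [ - 6, - 5, - 5/3, 7] 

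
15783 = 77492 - 61709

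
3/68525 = 3/68525=0.00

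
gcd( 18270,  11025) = 315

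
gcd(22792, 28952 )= 616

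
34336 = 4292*8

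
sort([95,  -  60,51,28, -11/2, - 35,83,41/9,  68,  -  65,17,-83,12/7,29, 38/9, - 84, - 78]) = [ - 84, - 83, -78, - 65, - 60,-35, - 11/2, 12/7,38/9,41/9,17, 28,  29, 51, 68 , 83, 95]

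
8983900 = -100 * ( - 89839)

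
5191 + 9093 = 14284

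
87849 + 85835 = 173684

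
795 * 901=716295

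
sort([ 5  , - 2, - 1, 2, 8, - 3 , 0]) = [ - 3,  -  2, -1,0, 2, 5,  8] 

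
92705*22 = 2039510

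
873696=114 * 7664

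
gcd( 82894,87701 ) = 1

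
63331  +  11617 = 74948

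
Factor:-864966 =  - 2^1*3^1*144161^1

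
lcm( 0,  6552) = 0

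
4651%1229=964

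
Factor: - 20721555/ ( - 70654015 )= 4144311/14130803 = 3^3*17^1*809^( - 1)*9029^1 * 17467^(-1)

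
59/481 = 59/481 = 0.12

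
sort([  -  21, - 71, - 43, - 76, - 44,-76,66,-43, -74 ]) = [-76, - 76, - 74, - 71, - 44,-43, - 43,  -  21, 66 ]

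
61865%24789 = 12287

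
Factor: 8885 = 5^1*1777^1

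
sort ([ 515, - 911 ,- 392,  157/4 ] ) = [ - 911,  -  392 , 157/4, 515 ]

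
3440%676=60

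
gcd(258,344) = 86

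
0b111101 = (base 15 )41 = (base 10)61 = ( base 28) 25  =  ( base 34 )1r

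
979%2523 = 979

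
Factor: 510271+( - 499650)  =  13^1*19^1*43^1  =  10621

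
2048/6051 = 2048/6051 = 0.34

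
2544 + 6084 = 8628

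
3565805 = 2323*1535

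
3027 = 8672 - 5645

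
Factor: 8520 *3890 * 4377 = 145066035600 = 2^4 * 3^2*5^2*71^1*389^1*1459^1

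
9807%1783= 892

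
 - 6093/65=-6093/65 = - 93.74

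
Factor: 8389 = 8389^1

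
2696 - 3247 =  - 551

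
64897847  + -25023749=39874098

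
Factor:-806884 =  - 2^2* 13^1*59^1*263^1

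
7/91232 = 7/91232 = 0.00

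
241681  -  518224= - 276543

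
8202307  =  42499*193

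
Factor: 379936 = 2^5* 31^1*383^1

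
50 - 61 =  - 11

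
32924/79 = 32924/79 = 416.76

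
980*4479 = 4389420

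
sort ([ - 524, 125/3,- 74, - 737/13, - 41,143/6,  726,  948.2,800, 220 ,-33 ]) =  [  -  524, - 74, - 737/13,  -  41, - 33, 143/6 , 125/3, 220, 726, 800, 948.2] 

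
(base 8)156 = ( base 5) 420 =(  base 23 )4i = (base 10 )110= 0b1101110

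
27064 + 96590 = 123654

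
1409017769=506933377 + 902084392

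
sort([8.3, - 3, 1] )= [ - 3 , 1, 8.3]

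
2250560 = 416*5410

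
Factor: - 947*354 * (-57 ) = 19108566=2^1*3^2*19^1*59^1*947^1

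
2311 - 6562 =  - 4251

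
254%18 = 2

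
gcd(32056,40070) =8014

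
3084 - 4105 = - 1021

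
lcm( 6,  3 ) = 6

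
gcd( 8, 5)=1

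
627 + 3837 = 4464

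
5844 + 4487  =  10331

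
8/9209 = 8/9209 = 0.00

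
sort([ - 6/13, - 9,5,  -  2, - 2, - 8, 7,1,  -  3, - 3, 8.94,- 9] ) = [  -  9, - 9, - 8,-3, - 3, - 2, - 2, - 6/13,1, 5, 7,8.94]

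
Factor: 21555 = 3^2 *5^1*479^1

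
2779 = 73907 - 71128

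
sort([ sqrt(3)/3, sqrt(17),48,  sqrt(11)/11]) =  [ sqrt(11)/11,  sqrt(3)/3,sqrt(17), 48 ]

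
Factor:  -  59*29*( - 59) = 100949 = 29^1*59^2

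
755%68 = 7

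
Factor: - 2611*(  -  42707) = 7^2*373^1 * 6101^1 = 111507977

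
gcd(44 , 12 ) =4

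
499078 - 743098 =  - 244020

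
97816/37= 2643 + 25/37  =  2643.68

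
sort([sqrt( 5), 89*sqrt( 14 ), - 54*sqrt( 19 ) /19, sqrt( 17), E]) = [ - 54*sqrt(19 ) /19, sqrt( 5) , E,  sqrt(17 ), 89*sqrt(14 )]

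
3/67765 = 3/67765=0.00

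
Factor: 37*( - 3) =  - 111 =- 3^1 * 37^1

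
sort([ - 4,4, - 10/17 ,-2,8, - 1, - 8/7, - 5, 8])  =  [- 5, - 4, - 2, - 8/7, - 1, - 10/17,4, 8, 8]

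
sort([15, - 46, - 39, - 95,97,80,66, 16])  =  [ -95, - 46, -39,15, 16,66,80, 97] 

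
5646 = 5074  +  572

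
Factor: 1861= 1861^1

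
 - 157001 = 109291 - 266292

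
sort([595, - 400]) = [-400,595 ] 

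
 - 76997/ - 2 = 38498  +  1/2 = 38498.50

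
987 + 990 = 1977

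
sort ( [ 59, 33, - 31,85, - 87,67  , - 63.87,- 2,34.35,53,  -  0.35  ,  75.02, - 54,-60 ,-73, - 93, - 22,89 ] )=[- 93, - 87, - 73, - 63.87, -60, - 54, - 31, - 22, - 2, - 0.35 , 33, 34.35, 53, 59,67,75.02,85, 89 ]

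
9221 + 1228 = 10449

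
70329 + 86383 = 156712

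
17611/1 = 17611=17611.00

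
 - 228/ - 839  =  228/839 = 0.27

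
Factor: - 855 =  - 3^2*5^1*19^1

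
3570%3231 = 339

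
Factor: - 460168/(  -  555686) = 230084/277843 = 2^2*79^(-1)*97^1* 593^1*3517^( - 1 )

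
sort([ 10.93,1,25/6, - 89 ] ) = [ - 89, 1, 25/6, 10.93 ]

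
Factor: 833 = 7^2*17^1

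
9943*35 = 348005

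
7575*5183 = 39261225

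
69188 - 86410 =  - 17222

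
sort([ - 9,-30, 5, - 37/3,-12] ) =[  -  30  , - 37/3, - 12 , - 9, 5 ] 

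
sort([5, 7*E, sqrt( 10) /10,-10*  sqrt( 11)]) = [-10*sqrt(11), sqrt( 10)/10,  5 , 7*E ]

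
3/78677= 3/78677 = 0.00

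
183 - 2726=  - 2543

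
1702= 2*851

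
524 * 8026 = 4205624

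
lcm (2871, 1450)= 143550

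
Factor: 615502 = 2^1*17^1*43^1*421^1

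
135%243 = 135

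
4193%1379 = 56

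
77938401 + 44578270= 122516671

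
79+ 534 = 613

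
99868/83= 99868/83 =1203.23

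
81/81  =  1 = 1.00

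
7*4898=34286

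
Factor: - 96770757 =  - 3^1*2663^1*12113^1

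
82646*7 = 578522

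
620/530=62/53 = 1.17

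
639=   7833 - 7194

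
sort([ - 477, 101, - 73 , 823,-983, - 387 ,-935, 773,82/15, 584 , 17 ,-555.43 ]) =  [ - 983, -935,-555.43, - 477, - 387, -73, 82/15, 17, 101, 584  ,  773,823]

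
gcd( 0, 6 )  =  6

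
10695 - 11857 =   -  1162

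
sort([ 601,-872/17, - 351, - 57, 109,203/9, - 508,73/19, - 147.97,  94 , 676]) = [ - 508, - 351, - 147.97, - 57,-872/17, 73/19, 203/9, 94, 109, 601,676 ] 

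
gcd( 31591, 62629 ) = 7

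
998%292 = 122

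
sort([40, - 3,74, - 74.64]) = [-74.64,- 3, 40,74] 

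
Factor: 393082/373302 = 196541/186651 = 3^ ( - 3)*31^( - 1 )  *223^( - 1 )*196541^1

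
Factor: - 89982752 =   -  2^5*1181^1 * 2381^1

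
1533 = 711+822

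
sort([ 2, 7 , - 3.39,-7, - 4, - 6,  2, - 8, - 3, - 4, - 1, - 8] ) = [- 8, - 8,  -  7,-6, - 4, - 4, - 3.39, - 3, -1, 2,2, 7]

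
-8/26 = - 1 + 9/13= - 0.31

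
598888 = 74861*8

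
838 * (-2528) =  - 2118464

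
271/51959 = 271/51959 = 0.01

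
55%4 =3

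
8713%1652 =453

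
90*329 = 29610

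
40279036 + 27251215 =67530251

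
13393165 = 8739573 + 4653592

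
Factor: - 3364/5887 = -4/7 = - 2^2*  7^( - 1)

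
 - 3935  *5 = - 19675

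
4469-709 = 3760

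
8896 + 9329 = 18225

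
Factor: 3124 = 2^2*11^1*71^1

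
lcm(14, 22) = 154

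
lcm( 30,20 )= 60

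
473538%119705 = 114423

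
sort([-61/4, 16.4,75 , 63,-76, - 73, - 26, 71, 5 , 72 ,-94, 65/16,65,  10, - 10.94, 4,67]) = [-94, - 76, - 73,-26 ,-61/4, - 10.94 , 4, 65/16  ,  5 , 10, 16.4, 63,65, 67 , 71 , 72 , 75 ] 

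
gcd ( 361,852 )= 1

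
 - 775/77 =- 11 + 72/77 = -10.06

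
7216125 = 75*96215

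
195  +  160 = 355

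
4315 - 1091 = 3224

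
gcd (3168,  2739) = 33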